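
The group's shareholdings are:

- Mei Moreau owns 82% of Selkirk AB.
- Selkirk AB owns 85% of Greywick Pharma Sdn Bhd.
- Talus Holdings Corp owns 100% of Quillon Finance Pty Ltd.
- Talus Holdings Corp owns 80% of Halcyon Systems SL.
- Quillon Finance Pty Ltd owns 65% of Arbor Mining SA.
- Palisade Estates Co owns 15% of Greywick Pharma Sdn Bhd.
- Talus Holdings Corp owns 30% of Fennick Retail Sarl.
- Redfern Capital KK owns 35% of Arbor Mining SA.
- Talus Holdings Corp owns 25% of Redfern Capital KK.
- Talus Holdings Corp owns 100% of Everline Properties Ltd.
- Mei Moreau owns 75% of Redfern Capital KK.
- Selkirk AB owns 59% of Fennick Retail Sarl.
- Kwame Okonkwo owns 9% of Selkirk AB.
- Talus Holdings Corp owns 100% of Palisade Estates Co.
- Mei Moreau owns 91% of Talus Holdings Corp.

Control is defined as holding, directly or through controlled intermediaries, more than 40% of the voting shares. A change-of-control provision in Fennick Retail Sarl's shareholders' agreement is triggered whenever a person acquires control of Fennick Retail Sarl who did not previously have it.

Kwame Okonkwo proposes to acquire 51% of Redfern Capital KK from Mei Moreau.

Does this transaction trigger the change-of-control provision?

No

The purchase adds only to Kwame's holdings (Mei's stake shrinks), so Kwame is the only person who could newly come to control Fennick.
Kwame's largest direct stake is 9% in Selkirk, which does not meet the threshold, so Kwame controls no company.
Neither Kwame nor any entity Kwame controls holds any voting interest in Fennick.
So before the transaction, Kwame does not control Fennick.
After the purchase, Kwame holds 51% of Redfern directly, and Mei's stake falls to 24%.
Kwame holds 51% of Redfern, so Kwame controls Redfern.
After the transaction, neither Kwame nor any entity Kwame controls holds a voting interest in Fennick, so Kwame still does not control it.
No new person acquires control, so the clause is not triggered.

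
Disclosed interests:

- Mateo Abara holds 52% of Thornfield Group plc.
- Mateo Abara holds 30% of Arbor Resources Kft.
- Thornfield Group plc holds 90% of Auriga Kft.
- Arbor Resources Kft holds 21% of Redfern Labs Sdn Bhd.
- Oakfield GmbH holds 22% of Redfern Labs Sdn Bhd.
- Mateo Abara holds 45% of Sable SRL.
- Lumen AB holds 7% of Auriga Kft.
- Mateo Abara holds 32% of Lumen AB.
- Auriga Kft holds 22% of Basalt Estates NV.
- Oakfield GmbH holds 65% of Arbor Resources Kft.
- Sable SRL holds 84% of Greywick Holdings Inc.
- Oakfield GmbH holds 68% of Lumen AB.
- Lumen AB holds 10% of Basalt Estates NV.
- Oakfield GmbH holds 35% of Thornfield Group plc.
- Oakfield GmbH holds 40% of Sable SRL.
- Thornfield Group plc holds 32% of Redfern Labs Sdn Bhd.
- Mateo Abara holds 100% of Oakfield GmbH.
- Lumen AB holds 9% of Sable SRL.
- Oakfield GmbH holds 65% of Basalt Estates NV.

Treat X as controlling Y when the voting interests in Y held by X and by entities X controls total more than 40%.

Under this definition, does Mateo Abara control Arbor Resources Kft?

Yes

Mateo holds 100% of Oakfield, so Mateo controls Oakfield.
Oakfield and Mateo together hold 65% + 30% = 95% of Arbor, so Mateo controls Arbor.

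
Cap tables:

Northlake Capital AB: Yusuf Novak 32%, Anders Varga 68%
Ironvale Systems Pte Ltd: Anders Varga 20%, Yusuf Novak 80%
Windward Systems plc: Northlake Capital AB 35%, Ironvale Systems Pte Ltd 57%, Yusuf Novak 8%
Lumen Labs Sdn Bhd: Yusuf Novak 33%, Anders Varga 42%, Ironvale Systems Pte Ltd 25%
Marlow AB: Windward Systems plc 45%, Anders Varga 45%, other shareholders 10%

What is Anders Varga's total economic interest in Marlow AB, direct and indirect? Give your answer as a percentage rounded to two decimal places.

60.84%

Anders reaches Marlow along 3 paths.
Via Northlake → Windward: 68% × 35% × 45% = 10.71%.
Via Ironvale → Windward: 20% × 57% × 45% = 5.13%.
Direct stake: 45% = 45%.
Total: 10.71% + 5.13% + 45% = 60.84%.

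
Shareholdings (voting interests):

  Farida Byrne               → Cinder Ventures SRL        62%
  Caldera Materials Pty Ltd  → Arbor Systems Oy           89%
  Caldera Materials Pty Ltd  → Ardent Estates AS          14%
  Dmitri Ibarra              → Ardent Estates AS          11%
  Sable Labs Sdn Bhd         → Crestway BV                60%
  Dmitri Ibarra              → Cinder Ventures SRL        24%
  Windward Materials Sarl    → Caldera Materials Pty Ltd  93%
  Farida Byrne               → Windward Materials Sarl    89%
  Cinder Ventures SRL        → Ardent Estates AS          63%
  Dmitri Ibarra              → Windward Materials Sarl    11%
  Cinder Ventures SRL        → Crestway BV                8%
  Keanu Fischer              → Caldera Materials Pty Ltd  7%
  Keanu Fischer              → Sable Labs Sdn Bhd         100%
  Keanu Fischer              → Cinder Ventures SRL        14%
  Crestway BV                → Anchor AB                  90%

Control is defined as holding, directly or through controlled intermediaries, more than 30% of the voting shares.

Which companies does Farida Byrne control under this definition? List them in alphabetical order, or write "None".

Arbor Systems Oy, Ardent Estates AS, Caldera Materials Pty Ltd, Cinder Ventures SRL, Windward Materials Sarl

Farida holds 89% of Windward, so Farida controls Windward.
Farida holds 62% of Cinder, so Farida controls Cinder.
Windward holds 93% of Caldera, so Farida controls Caldera.
Caldera holds 89% of Arbor, so Farida controls Arbor.
Cinder and Caldera together hold 63% + 14% = 77% of Ardent, so Farida controls Ardent.
No other company's threshold is met.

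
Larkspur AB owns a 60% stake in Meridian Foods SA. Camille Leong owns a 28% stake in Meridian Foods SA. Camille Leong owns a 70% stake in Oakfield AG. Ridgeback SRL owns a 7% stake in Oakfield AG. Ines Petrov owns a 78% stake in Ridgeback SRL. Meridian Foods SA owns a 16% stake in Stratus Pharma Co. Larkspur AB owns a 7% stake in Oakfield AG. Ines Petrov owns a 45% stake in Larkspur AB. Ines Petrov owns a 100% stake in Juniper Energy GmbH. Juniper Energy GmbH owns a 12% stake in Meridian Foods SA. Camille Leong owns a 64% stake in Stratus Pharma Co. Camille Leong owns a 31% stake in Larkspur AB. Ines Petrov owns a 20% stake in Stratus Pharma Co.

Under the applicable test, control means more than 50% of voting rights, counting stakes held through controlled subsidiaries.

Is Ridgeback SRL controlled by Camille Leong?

Camille holds 64% of Stratus, so Camille controls Stratus.
Camille holds 70% of Oakfield, so Camille controls Oakfield.
Neither Camille nor any entity Camille controls holds any voting interest in Ridgeback.
So Camille does not control Ridgeback.

No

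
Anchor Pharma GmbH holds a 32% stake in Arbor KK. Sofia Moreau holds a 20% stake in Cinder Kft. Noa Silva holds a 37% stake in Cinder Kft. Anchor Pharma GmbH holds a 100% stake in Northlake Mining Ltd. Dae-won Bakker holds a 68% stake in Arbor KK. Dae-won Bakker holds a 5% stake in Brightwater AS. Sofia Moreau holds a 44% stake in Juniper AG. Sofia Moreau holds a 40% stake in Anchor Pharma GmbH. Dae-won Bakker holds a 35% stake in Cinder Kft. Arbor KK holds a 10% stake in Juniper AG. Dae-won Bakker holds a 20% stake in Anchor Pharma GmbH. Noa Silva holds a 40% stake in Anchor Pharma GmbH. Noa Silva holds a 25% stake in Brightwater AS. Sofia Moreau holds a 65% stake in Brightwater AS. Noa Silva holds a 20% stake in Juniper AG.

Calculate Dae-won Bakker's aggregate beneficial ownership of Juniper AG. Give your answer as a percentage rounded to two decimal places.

7.44%

Dae-won reaches Juniper along 2 paths.
Via Arbor: 68% × 10% = 6.8%.
Via Anchor → Arbor: 20% × 32% × 10% = 0.64%.
Total: 6.8% + 0.64% = 7.44%.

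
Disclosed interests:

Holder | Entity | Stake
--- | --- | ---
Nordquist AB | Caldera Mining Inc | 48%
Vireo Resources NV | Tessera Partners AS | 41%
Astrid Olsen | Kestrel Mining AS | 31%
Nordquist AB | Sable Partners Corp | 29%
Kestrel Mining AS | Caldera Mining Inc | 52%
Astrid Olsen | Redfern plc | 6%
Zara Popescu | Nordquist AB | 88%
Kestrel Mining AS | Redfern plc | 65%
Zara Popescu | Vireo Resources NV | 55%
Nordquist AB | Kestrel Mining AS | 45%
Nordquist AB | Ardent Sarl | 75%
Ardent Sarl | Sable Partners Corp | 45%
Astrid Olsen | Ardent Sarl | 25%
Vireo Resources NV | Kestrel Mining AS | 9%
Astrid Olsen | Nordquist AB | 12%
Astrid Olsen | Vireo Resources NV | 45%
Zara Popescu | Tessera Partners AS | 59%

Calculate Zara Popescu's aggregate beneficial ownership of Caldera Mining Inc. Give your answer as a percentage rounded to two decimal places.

Zara reaches Caldera along 3 paths.
Via Nordquist: 88% × 48% = 42.24%.
Via Vireo → Kestrel: 55% × 9% × 52% = 2.574%.
Via Nordquist → Kestrel: 88% × 45% × 52% = 20.592%.
Total: 42.24% + 2.574% + 20.592% = 65.406%.
Rounded: 65.41%.

65.41%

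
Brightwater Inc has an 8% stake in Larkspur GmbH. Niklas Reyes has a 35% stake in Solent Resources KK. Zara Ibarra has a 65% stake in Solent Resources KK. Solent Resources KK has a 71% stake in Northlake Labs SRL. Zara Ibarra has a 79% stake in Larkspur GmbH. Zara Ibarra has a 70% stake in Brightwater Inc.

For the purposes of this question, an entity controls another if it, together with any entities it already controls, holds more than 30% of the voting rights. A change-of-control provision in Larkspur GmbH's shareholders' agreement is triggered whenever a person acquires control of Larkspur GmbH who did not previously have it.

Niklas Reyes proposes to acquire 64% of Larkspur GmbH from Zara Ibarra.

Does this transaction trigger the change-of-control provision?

Yes

The purchase adds only to Niklas's holdings (Zara's stake shrinks), so Niklas is the only person who could newly come to control Larkspur.
Niklas holds 35% of Solent, so Niklas controls Solent.
Solent holds 71% of Northlake, so Niklas controls Northlake.
Neither Niklas nor any entity Niklas controls holds any voting interest in Larkspur.
So before the transaction, Niklas does not control Larkspur.
After the purchase, Niklas holds 64% of Larkspur directly, and Zara's stake falls to 15%.
Niklas holds 64% of Larkspur, so Niklas controls Larkspur.
Niklas did not control Larkspur before and does after, so the clause is triggered.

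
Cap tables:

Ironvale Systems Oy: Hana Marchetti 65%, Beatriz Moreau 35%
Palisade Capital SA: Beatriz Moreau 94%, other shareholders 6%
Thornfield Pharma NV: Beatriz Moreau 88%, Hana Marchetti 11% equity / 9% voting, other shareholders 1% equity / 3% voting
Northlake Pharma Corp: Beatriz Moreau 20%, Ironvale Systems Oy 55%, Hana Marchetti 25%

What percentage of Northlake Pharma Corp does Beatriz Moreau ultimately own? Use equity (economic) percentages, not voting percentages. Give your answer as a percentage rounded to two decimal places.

Beatriz reaches Northlake along 2 paths.
Direct stake: 20% = 20%.
Via Ironvale: 35% × 55% = 19.25%.
Total: 20% + 19.25% = 39.25%.

39.25%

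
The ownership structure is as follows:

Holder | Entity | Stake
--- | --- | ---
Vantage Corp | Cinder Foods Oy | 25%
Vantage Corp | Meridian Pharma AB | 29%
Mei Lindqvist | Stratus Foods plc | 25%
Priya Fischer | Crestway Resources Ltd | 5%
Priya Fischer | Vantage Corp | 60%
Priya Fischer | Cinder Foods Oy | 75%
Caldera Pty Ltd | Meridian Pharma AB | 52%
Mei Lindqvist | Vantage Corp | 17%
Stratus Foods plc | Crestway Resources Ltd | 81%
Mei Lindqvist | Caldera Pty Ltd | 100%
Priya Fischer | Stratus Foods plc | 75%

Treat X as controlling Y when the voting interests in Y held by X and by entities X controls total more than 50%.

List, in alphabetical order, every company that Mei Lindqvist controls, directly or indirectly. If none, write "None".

Mei holds 100% of Caldera, so Mei controls Caldera.
Caldera holds 52% of Meridian, so Mei controls Meridian.
No other company's threshold is met.

Caldera Pty Ltd, Meridian Pharma AB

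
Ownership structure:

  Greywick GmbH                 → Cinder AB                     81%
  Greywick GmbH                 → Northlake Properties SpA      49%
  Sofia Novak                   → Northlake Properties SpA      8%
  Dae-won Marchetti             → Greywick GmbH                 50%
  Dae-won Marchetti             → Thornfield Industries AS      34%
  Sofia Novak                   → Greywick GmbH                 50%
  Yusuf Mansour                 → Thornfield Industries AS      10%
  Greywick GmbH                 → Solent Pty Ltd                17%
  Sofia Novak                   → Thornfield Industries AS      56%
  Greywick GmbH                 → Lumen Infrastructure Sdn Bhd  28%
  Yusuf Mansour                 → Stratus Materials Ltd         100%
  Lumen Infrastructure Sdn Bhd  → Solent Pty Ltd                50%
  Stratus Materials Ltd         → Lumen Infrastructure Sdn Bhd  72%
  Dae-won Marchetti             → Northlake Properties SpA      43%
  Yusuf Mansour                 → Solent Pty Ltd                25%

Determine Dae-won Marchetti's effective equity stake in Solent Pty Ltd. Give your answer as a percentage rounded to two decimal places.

15.50%

Dae-won reaches Solent along 2 paths.
Via Greywick: 50% × 17% = 8.5%.
Via Greywick → Lumen: 50% × 28% × 50% = 7%.
Total: 8.5% + 7% = 15.5%.
Rounded: 15.50%.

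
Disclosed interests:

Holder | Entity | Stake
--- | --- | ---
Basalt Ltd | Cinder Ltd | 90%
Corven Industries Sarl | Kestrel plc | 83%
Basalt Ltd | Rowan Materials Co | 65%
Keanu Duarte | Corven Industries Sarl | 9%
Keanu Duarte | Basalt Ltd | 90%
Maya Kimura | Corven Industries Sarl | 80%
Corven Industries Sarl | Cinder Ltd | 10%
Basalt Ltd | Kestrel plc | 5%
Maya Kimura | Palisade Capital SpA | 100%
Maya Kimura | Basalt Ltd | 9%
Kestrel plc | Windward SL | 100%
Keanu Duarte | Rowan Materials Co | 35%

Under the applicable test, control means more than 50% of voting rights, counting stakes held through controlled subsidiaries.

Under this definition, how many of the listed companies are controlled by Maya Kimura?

Maya holds 80% of Corven, so Maya controls Corven.
Maya holds 100% of Palisade, so Maya controls Palisade.
Corven holds 83% of Kestrel, so Maya controls Kestrel.
Kestrel holds 100% of Windward, so Maya controls Windward.
No other company's threshold is met.
Maya controls 4 companies.

4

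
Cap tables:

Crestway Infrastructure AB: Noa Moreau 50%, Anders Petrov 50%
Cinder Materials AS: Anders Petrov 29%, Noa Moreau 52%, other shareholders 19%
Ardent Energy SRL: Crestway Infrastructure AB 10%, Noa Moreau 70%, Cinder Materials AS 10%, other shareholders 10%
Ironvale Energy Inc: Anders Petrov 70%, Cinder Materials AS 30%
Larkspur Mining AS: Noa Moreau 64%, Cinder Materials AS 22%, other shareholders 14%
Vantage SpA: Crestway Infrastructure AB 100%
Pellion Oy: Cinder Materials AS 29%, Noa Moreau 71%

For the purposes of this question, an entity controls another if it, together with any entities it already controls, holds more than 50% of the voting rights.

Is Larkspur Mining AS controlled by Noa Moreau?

Noa holds 52% of Cinder, so Noa controls Cinder.
Noa and Cinder together hold 64% + 22% = 86% of Larkspur, so Noa controls Larkspur.

Yes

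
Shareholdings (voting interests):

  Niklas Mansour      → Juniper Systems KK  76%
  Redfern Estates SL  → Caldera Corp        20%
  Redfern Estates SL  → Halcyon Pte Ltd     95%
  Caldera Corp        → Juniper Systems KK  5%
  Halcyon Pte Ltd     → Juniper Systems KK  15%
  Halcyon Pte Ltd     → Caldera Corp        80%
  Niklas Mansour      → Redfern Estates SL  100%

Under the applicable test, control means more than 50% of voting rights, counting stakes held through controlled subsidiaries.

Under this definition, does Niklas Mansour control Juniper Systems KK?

Yes

Niklas holds 100% of Redfern, so Niklas controls Redfern.
Redfern holds 95% of Halcyon, so Niklas controls Halcyon.
Halcyon and Redfern together hold 80% + 20% = 100% of Caldera, so Niklas controls Caldera.
Niklas and Halcyon and Caldera together hold 76% + 15% + 5% = 96% of Juniper, so Niklas controls Juniper.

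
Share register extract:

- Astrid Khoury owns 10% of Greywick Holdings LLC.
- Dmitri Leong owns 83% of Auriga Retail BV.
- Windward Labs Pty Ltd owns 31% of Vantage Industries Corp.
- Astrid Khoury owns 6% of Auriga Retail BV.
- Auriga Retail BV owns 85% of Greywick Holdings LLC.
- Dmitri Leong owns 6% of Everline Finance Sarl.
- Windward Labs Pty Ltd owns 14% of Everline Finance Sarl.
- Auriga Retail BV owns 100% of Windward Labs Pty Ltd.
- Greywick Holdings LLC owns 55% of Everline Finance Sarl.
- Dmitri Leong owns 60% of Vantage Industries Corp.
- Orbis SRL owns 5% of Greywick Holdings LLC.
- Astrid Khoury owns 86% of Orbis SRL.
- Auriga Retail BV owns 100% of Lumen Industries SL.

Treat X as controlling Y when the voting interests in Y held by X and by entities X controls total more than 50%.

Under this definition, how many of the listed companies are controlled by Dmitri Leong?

6

Dmitri holds 83% of Auriga, so Dmitri controls Auriga.
Auriga holds 100% of Windward, so Dmitri controls Windward.
Auriga holds 85% of Greywick, so Dmitri controls Greywick.
Auriga holds 100% of Lumen, so Dmitri controls Lumen.
Dmitri and Windward together hold 60% + 31% = 91% of Vantage, so Dmitri controls Vantage.
Dmitri and Greywick and Windward together hold 6% + 55% + 14% = 75% of Everline, so Dmitri controls Everline.
No other company's threshold is met.
Dmitri controls 6 companies.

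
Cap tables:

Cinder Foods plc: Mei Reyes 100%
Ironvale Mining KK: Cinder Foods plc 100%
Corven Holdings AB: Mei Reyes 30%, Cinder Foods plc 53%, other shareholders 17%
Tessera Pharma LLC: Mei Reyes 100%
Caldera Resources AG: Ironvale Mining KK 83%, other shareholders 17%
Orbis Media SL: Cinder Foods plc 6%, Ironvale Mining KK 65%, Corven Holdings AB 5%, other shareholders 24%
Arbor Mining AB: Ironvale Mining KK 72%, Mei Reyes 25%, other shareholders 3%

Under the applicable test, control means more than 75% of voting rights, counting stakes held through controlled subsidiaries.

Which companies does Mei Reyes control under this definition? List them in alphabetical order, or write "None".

Arbor Mining AB, Caldera Resources AG, Cinder Foods plc, Corven Holdings AB, Ironvale Mining KK, Orbis Media SL, Tessera Pharma LLC

Mei holds 100% of Cinder, so Mei controls Cinder.
Cinder holds 100% of Ironvale, so Mei controls Ironvale.
Mei and Cinder together hold 30% + 53% = 83% of Corven, so Mei controls Corven.
Mei holds 100% of Tessera, so Mei controls Tessera.
Ironvale holds 83% of Caldera, so Mei controls Caldera.
Cinder and Ironvale and Corven together hold 6% + 65% + 5% = 76% of Orbis, so Mei controls Orbis.
Ironvale and Mei together hold 72% + 25% = 97% of Arbor, so Mei controls Arbor.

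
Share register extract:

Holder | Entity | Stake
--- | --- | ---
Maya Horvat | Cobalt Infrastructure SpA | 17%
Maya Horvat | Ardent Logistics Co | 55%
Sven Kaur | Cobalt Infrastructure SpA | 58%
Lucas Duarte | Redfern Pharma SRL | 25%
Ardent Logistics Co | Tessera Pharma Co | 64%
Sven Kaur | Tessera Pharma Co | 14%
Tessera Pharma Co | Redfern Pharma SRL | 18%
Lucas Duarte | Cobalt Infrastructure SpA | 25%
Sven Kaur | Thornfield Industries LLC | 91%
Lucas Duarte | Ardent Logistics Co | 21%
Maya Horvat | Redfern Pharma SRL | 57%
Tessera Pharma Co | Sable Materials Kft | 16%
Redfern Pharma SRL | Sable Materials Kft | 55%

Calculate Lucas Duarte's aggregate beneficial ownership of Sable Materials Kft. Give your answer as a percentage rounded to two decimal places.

17.23%

Lucas reaches Sable along 3 paths.
Via Redfern: 25% × 55% = 13.75%.
Via Ardent → Tessera → Redfern: 21% × 64% × 18% × 55% = 1.33056%.
Via Ardent → Tessera: 21% × 64% × 16% = 2.1504%.
Total: 13.75% + 1.33056% + 2.1504% = 17.23096%.
Rounded: 17.23%.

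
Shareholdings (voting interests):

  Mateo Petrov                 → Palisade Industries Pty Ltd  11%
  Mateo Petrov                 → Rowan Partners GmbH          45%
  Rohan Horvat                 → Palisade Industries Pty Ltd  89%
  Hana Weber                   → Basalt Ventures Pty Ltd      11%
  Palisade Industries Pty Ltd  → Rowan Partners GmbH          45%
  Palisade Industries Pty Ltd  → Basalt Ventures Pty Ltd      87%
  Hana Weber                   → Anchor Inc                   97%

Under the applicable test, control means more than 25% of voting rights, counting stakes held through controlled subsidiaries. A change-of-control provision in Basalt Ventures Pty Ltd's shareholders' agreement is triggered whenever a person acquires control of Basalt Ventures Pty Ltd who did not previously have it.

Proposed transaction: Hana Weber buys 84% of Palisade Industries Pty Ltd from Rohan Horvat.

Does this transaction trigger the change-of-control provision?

The purchase adds only to Hana's holdings (Rohan's stake shrinks), so Hana is the only person who could newly come to control Basalt.
Hana holds 97% of Anchor, so Hana controls Anchor.
In Basalt, Hana's side holds only 11%, not > 25%.
So before the transaction, Hana does not control Basalt.
After the purchase, Hana holds 84% of Palisade directly, and Rohan's stake falls to 5%.
Hana holds 84% of Palisade, so Hana controls Palisade.
Hana and Palisade together hold 11% + 87% = 98% of Basalt, so Hana controls Basalt.
Hana did not control Basalt before and does after, so the clause is triggered.

Yes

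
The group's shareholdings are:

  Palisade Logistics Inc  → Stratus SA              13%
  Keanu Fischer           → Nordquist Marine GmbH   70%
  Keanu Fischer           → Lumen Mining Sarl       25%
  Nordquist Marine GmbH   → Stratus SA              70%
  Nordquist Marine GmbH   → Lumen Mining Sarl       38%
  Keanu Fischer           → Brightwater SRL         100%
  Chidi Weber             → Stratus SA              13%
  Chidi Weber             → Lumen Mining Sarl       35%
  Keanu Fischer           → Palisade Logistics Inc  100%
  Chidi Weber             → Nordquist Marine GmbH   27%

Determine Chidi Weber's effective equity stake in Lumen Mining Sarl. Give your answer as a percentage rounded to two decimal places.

Chidi reaches Lumen along 2 paths.
Via Nordquist: 27% × 38% = 10.26%.
Direct stake: 35% = 35%.
Total: 10.26% + 35% = 45.26%.

45.26%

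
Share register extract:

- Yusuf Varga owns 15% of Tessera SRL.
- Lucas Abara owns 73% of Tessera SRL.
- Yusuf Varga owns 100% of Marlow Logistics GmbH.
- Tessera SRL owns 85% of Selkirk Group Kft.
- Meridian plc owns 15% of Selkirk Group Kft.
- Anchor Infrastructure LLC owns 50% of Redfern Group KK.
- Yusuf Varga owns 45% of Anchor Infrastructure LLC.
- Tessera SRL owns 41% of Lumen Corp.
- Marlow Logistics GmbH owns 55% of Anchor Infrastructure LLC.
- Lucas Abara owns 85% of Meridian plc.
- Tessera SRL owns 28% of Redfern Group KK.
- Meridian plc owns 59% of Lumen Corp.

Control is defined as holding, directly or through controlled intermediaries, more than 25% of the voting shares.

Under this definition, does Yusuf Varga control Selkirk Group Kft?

No

Yusuf holds 100% of Marlow, so Yusuf controls Marlow.
Yusuf and Marlow together hold 45% + 55% = 100% of Anchor, so Yusuf controls Anchor.
Anchor holds 50% of Redfern, so Yusuf controls Redfern.
Neither Yusuf nor any entity Yusuf controls holds any voting interest in Selkirk.
So Yusuf does not control Selkirk.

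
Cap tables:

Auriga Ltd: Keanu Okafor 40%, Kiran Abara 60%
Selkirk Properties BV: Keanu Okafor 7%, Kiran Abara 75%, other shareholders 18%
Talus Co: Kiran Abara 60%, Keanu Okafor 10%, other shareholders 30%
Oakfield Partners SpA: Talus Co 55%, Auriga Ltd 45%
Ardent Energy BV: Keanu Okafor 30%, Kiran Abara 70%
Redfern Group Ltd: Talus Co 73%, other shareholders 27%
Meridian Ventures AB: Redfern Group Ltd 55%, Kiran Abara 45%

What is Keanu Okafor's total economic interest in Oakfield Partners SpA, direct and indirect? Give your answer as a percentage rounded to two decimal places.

23.50%

Keanu reaches Oakfield along 2 paths.
Via Talus: 10% × 55% = 5.5%.
Via Auriga: 40% × 45% = 18%.
Total: 5.5% + 18% = 23.5%.
Rounded: 23.50%.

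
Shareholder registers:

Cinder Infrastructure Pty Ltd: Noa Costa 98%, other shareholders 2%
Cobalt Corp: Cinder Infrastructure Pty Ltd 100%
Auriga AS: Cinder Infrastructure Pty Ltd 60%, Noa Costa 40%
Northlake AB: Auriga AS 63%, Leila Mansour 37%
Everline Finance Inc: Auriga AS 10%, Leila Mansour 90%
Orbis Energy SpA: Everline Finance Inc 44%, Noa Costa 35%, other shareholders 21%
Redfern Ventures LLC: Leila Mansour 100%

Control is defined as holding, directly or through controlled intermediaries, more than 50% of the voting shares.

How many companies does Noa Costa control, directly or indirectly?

4

Noa holds 98% of Cinder, so Noa controls Cinder.
Cinder holds 100% of Cobalt, so Noa controls Cobalt.
Cinder and Noa together hold 60% + 40% = 100% of Auriga, so Noa controls Auriga.
Auriga holds 63% of Northlake, so Noa controls Northlake.
No other company's threshold is met.
Noa controls 4 companies.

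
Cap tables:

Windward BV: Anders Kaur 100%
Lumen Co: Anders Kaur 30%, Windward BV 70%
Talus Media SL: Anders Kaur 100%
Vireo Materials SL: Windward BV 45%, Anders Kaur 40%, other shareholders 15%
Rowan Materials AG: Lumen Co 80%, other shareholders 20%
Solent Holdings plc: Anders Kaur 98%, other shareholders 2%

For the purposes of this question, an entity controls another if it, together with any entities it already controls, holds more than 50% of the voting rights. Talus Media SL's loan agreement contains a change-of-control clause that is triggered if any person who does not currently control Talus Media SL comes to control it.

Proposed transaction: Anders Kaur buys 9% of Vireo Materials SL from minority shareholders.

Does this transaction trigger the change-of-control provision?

The purchase changes only Anders's holdings, so Anders is the only person who could newly come to control Talus.
Anders holds 100% of Talus, so Anders controls Talus.
So Anders already controls Talus before the transaction.
After the purchase, Anders's direct stake in Vireo rises to 40% + 9% = 49%.
Anders controlled Talus already, so this is not a new person acquiring control; every other person's position is unchanged or reduced.
No new person acquires control, so the clause is not triggered.

No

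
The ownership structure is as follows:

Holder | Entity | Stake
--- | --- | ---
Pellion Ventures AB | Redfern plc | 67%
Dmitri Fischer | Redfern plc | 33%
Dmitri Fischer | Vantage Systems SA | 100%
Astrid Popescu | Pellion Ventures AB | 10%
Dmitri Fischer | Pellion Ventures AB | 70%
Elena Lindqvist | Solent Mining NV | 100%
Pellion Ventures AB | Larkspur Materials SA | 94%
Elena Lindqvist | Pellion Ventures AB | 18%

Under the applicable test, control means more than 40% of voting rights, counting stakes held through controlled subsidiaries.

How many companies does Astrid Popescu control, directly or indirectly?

Astrid's largest direct stake is 10% in Pellion, which does not meet the threshold.
Astrid controls 0 companies.

0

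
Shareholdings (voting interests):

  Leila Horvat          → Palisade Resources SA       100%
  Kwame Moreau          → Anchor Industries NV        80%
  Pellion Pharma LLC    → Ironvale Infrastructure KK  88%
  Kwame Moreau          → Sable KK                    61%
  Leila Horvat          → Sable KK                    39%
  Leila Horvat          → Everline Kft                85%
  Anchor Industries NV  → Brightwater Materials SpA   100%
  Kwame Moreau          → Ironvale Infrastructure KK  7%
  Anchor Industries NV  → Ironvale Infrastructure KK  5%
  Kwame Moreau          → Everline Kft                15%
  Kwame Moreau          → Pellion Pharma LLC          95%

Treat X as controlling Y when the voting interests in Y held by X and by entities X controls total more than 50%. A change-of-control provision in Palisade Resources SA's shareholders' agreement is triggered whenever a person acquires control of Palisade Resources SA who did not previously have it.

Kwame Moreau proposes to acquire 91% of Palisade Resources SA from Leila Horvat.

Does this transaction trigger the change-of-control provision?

The purchase adds only to Kwame's holdings (Leila's stake shrinks), so Kwame is the only person who could newly come to control Palisade.
Kwame holds 61% of Sable, so Kwame controls Sable.
Kwame holds 95% of Pellion, so Kwame controls Pellion.
Kwame holds 80% of Anchor, so Kwame controls Anchor.
Anchor and Pellion and Kwame together hold 5% + 88% + 7% = 100% of Ironvale, so Kwame controls Ironvale.
Anchor holds 100% of Brightwater, so Kwame controls Brightwater.
Neither Kwame nor any entity Kwame controls holds any voting interest in Palisade.
So before the transaction, Kwame does not control Palisade.
After the purchase, Kwame holds 91% of Palisade directly, and Leila's stake falls to 9%.
Kwame holds 91% of Palisade, so Kwame controls Palisade.
Kwame did not control Palisade before and does after, so the clause is triggered.

Yes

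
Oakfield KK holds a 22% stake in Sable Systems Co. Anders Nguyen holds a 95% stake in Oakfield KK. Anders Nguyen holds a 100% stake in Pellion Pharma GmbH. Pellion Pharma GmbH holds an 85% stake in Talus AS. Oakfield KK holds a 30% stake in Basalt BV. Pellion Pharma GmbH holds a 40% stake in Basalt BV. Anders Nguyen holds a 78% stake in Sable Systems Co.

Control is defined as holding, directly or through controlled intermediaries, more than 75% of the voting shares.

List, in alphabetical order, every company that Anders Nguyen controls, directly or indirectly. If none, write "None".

Anders holds 95% of Oakfield, so Anders controls Oakfield.
Anders holds 100% of Pellion, so Anders controls Pellion.
Oakfield and Anders together hold 22% + 78% = 100% of Sable, so Anders controls Sable.
Pellion holds 85% of Talus, so Anders controls Talus.
No other company's threshold is met.

Oakfield KK, Pellion Pharma GmbH, Sable Systems Co, Talus AS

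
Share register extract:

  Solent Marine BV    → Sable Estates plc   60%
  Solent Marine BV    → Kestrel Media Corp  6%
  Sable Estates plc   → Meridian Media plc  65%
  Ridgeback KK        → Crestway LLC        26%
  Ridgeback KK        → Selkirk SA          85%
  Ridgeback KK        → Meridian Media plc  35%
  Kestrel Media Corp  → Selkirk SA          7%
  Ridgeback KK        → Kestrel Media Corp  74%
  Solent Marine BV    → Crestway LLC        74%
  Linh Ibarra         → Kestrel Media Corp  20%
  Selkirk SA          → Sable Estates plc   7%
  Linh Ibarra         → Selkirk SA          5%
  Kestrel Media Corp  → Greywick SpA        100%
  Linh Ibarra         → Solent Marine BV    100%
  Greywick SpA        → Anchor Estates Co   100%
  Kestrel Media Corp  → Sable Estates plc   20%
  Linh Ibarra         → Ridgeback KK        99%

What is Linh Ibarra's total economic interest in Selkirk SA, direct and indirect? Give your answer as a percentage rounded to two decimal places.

Linh reaches Selkirk along 5 paths.
Via Ridgeback: 99% × 85% = 84.15%.
Via Ridgeback → Kestrel: 99% × 74% × 7% = 5.1282%.
Via Kestrel: 20% × 7% = 1.4%.
Via Solent → Kestrel: 100% × 6% × 7% = 0.42%.
Direct stake: 5% = 5%.
Total: 84.15% + 5.1282% + 1.4% + 0.42% + 5% = 96.0982%.
Rounded: 96.10%.

96.10%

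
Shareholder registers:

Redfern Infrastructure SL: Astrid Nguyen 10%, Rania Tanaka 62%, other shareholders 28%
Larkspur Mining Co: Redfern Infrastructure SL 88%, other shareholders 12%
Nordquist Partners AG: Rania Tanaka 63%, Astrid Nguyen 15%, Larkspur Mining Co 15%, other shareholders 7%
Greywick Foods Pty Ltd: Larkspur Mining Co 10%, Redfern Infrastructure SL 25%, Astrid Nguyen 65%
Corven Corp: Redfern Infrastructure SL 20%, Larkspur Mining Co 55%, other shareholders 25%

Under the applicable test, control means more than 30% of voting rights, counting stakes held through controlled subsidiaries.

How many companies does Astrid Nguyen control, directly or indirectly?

1

Astrid holds 65% of Greywick, so Astrid controls Greywick.
No other company's threshold is met.
Astrid controls 1 company.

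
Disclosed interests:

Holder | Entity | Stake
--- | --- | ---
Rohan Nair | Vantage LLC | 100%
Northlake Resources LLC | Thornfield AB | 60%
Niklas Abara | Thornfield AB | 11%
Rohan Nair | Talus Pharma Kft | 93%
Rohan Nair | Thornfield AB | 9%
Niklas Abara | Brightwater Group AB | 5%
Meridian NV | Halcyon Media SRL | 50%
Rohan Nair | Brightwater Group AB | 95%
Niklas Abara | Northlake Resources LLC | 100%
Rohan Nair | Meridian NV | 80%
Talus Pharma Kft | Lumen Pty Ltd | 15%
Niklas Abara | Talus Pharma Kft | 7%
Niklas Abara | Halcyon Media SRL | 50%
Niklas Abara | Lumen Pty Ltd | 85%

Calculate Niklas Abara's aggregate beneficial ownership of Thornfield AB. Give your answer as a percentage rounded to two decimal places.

Niklas reaches Thornfield along 2 paths.
Direct stake: 11% = 11%.
Via Northlake: 100% × 60% = 60%.
Total: 11% + 60% = 71%.
Rounded: 71.00%.

71.00%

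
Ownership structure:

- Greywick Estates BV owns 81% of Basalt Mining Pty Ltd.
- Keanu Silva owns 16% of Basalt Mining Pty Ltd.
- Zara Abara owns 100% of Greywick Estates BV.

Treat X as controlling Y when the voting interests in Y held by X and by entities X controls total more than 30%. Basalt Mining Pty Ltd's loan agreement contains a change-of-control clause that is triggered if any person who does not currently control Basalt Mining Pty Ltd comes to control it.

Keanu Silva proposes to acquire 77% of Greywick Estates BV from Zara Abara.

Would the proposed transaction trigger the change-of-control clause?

The purchase adds only to Keanu's holdings (Zara's stake shrinks), so Keanu is the only person who could newly come to control Basalt.
Keanu's largest direct stake is 16% in Basalt, which does not meet the threshold, so Keanu controls no company.
In Basalt, Keanu's side holds only 16%, not > 30%.
So before the transaction, Keanu does not control Basalt.
After the purchase, Keanu holds 77% of Greywick directly, and Zara's stake falls to 23%.
Keanu holds 77% of Greywick, so Keanu controls Greywick.
Greywick and Keanu together hold 81% + 16% = 97% of Basalt, so Keanu controls Basalt.
Keanu did not control Basalt before and does after, so the clause is triggered.

Yes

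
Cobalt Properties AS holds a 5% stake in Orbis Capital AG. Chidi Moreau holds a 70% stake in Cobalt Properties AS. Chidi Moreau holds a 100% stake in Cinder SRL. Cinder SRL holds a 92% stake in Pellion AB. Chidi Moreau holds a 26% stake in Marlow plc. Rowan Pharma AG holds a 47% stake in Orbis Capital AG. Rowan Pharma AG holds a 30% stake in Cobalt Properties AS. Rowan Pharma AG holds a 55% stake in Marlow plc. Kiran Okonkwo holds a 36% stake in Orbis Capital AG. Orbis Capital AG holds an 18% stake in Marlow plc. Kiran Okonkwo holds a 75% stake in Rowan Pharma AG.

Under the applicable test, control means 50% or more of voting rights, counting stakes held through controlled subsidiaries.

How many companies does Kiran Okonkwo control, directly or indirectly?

3

Kiran holds 75% of Rowan, so Kiran controls Rowan.
Kiran and Rowan together hold 36% + 47% = 83% of Orbis, so Kiran controls Orbis.
Orbis and Rowan together hold 18% + 55% = 73% of Marlow, so Kiran controls Marlow.
No other company's threshold is met.
Kiran controls 3 companies.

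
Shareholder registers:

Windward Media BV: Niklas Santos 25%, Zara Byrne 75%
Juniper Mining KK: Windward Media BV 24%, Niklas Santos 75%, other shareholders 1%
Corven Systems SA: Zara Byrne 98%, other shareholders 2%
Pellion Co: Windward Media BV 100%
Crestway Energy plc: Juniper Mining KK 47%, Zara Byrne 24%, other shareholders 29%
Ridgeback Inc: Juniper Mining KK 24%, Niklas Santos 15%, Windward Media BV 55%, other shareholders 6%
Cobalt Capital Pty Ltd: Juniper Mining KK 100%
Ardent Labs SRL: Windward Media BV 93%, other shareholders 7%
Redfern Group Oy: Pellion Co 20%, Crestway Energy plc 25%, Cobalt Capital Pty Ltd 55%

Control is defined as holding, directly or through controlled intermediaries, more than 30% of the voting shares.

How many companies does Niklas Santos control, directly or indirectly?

5

Niklas holds 75% of Juniper, so Niklas controls Juniper.
Juniper holds 47% of Crestway, so Niklas controls Crestway.
Juniper and Niklas together hold 24% + 15% = 39% of Ridgeback, so Niklas controls Ridgeback.
Juniper holds 100% of Cobalt, so Niklas controls Cobalt.
Crestway and Cobalt together hold 25% + 55% = 80% of Redfern, so Niklas controls Redfern.
No other company's threshold is met.
Niklas controls 5 companies.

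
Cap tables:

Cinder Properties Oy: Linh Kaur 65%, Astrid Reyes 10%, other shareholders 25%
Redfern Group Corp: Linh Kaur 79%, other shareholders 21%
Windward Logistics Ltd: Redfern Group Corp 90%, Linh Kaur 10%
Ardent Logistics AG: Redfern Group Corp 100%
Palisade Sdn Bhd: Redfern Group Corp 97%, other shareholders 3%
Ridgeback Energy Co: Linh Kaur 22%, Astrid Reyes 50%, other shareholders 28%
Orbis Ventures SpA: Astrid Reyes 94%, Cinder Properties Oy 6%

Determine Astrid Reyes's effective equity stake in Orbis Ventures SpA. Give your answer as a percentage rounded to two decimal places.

Astrid reaches Orbis along 2 paths.
Direct stake: 94% = 94%.
Via Cinder: 10% × 6% = 0.6%.
Total: 94% + 0.6% = 94.6%.
Rounded: 94.60%.

94.60%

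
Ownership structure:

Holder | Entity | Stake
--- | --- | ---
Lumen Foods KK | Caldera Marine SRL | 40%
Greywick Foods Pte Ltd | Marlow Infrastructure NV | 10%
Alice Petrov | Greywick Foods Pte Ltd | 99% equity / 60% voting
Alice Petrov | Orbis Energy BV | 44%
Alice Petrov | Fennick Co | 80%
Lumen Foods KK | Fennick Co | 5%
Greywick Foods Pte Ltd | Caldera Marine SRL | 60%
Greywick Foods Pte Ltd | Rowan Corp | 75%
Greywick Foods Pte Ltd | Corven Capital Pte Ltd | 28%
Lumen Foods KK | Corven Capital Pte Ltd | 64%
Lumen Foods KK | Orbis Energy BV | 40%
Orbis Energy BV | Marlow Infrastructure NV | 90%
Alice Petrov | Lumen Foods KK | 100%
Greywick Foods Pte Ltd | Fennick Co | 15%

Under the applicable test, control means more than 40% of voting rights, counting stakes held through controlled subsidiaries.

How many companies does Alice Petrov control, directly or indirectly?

Alice holds 100% of Lumen, so Alice controls Lumen.
Alice holds 60% of Greywick, so Alice controls Greywick.
Greywick and Alice and Lumen together hold 15% + 80% + 5% = 100% of Fennick, so Alice controls Fennick.
Lumen and Alice together hold 40% + 44% = 84% of Orbis, so Alice controls Orbis.
Lumen and Greywick together hold 40% + 60% = 100% of Caldera, so Alice controls Caldera.
Lumen and Greywick together hold 64% + 28% = 92% of Corven, so Alice controls Corven.
Greywick holds 75% of Rowan, so Alice controls Rowan.
Orbis and Greywick together hold 90% + 10% = 100% of Marlow, so Alice controls Marlow.
Alice controls 8 companies.

8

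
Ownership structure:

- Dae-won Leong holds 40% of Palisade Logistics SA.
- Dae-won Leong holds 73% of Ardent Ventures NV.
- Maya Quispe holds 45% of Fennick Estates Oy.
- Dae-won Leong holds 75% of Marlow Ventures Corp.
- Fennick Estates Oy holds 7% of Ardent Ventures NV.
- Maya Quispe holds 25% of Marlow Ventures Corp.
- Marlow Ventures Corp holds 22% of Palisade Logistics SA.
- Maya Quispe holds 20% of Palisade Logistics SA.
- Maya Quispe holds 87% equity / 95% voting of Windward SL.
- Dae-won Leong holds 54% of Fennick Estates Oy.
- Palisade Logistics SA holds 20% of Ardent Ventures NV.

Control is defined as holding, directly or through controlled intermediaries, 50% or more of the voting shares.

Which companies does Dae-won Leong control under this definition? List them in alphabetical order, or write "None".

Dae-won holds 75% of Marlow, so Dae-won controls Marlow.
Dae-won holds 54% of Fennick, so Dae-won controls Fennick.
Marlow and Dae-won together hold 22% + 40% = 62% of Palisade, so Dae-won controls Palisade.
Palisade and Fennick and Dae-won together hold 20% + 7% + 73% = 100% of Ardent, so Dae-won controls Ardent.
No other company's threshold is met.

Ardent Ventures NV, Fennick Estates Oy, Marlow Ventures Corp, Palisade Logistics SA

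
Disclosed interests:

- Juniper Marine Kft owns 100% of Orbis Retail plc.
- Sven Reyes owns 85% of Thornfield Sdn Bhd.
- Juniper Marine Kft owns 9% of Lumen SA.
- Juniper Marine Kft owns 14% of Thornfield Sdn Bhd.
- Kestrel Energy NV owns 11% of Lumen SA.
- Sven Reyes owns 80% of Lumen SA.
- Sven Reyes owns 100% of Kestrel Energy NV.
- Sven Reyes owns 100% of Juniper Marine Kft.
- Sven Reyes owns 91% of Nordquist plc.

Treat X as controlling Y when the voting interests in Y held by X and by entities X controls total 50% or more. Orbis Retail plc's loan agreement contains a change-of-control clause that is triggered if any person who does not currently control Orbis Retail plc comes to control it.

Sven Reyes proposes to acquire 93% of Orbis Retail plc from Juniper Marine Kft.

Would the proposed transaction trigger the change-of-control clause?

The purchase adds only to Sven's holdings (Juniper's stake shrinks), so Sven is the only person who could newly come to control Orbis.
Sven holds 100% of Juniper, so Sven controls Juniper.
Juniper holds 100% of Orbis, so Sven controls Orbis.
So Sven already controls Orbis before the transaction.
After the purchase, Sven holds 93% of Orbis directly, and Juniper's stake falls to 7%.
Sven controlled Orbis already, so this is not a new person acquiring control; every other person's position is unchanged or reduced.
No new person acquires control, so the clause is not triggered.

No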